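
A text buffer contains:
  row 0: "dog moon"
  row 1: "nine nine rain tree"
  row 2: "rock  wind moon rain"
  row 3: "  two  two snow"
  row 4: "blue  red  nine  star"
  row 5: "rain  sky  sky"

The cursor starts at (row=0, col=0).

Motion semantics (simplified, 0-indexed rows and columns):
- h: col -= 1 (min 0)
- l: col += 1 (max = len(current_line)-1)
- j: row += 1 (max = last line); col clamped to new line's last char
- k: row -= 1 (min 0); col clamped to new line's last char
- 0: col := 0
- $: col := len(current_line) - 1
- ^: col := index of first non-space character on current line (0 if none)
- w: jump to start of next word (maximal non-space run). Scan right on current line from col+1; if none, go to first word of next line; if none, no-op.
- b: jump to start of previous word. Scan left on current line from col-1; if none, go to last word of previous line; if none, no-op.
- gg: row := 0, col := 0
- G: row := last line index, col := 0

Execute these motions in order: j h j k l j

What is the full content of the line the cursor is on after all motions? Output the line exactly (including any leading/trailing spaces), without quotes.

Answer: rock  wind moon rain

Derivation:
After 1 (j): row=1 col=0 char='n'
After 2 (h): row=1 col=0 char='n'
After 3 (j): row=2 col=0 char='r'
After 4 (k): row=1 col=0 char='n'
After 5 (l): row=1 col=1 char='i'
After 6 (j): row=2 col=1 char='o'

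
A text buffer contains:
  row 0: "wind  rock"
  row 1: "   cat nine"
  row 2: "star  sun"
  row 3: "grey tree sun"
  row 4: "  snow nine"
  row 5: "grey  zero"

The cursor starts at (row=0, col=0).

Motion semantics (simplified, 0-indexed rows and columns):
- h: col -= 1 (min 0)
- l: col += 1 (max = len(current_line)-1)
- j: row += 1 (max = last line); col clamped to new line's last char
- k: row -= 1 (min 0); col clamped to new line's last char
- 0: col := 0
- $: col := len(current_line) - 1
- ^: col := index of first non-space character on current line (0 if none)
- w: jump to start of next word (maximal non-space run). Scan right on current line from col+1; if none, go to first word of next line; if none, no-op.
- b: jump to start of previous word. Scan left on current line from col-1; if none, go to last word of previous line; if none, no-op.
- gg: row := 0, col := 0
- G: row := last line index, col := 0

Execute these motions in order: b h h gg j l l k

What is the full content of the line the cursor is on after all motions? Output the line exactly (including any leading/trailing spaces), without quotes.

After 1 (b): row=0 col=0 char='w'
After 2 (h): row=0 col=0 char='w'
After 3 (h): row=0 col=0 char='w'
After 4 (gg): row=0 col=0 char='w'
After 5 (j): row=1 col=0 char='_'
After 6 (l): row=1 col=1 char='_'
After 7 (l): row=1 col=2 char='_'
After 8 (k): row=0 col=2 char='n'

Answer: wind  rock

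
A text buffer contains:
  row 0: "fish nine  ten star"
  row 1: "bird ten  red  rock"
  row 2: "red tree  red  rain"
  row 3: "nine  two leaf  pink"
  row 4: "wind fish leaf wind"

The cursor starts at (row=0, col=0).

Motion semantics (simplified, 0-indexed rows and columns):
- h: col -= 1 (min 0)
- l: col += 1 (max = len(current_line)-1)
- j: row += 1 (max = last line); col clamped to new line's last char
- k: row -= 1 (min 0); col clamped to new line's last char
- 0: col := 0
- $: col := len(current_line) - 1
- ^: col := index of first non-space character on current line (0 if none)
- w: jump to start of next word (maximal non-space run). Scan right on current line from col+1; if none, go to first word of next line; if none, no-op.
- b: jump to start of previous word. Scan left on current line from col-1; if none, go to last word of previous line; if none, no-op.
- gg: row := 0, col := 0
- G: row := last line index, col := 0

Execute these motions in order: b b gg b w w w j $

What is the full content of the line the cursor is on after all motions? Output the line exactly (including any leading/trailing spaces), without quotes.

After 1 (b): row=0 col=0 char='f'
After 2 (b): row=0 col=0 char='f'
After 3 (gg): row=0 col=0 char='f'
After 4 (b): row=0 col=0 char='f'
After 5 (w): row=0 col=5 char='n'
After 6 (w): row=0 col=11 char='t'
After 7 (w): row=0 col=15 char='s'
After 8 (j): row=1 col=15 char='r'
After 9 ($): row=1 col=18 char='k'

Answer: bird ten  red  rock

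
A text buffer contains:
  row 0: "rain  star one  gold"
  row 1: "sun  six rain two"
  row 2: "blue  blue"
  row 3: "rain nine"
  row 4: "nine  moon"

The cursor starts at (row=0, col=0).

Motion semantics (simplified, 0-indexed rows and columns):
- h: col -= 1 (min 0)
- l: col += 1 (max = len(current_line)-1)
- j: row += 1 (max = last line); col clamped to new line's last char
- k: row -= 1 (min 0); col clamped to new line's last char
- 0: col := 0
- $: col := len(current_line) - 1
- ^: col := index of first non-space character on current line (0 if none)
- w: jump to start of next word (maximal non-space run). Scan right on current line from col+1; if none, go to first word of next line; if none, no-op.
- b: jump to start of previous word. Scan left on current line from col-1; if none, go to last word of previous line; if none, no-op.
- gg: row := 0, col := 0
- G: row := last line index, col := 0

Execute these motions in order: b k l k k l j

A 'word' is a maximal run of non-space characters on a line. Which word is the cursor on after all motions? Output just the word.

Answer: sun

Derivation:
After 1 (b): row=0 col=0 char='r'
After 2 (k): row=0 col=0 char='r'
After 3 (l): row=0 col=1 char='a'
After 4 (k): row=0 col=1 char='a'
After 5 (k): row=0 col=1 char='a'
After 6 (l): row=0 col=2 char='i'
After 7 (j): row=1 col=2 char='n'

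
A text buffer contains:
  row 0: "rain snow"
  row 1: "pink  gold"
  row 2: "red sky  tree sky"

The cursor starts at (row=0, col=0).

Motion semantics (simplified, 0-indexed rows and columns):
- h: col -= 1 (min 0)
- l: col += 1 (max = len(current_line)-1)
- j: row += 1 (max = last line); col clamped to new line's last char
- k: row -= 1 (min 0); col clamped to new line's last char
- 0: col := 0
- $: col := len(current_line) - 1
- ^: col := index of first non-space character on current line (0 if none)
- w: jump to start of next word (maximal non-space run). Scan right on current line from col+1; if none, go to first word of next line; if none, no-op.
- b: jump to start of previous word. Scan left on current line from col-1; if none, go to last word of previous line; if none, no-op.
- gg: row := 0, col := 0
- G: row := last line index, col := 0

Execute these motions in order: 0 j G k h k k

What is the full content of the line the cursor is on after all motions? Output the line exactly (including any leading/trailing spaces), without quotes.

Answer: rain snow

Derivation:
After 1 (0): row=0 col=0 char='r'
After 2 (j): row=1 col=0 char='p'
After 3 (G): row=2 col=0 char='r'
After 4 (k): row=1 col=0 char='p'
After 5 (h): row=1 col=0 char='p'
After 6 (k): row=0 col=0 char='r'
After 7 (k): row=0 col=0 char='r'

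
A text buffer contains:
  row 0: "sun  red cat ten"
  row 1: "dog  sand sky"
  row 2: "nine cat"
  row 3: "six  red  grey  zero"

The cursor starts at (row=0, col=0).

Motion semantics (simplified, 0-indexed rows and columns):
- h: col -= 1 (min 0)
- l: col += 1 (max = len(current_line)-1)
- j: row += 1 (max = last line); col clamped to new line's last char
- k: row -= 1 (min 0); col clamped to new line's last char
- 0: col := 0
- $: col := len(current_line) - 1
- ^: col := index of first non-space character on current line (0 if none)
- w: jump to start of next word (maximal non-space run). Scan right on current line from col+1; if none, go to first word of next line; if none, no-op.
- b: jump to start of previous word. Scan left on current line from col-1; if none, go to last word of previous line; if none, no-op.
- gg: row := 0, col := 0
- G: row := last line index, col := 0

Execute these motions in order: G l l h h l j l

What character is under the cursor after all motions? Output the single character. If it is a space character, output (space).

Answer: x

Derivation:
After 1 (G): row=3 col=0 char='s'
After 2 (l): row=3 col=1 char='i'
After 3 (l): row=3 col=2 char='x'
After 4 (h): row=3 col=1 char='i'
After 5 (h): row=3 col=0 char='s'
After 6 (l): row=3 col=1 char='i'
After 7 (j): row=3 col=1 char='i'
After 8 (l): row=3 col=2 char='x'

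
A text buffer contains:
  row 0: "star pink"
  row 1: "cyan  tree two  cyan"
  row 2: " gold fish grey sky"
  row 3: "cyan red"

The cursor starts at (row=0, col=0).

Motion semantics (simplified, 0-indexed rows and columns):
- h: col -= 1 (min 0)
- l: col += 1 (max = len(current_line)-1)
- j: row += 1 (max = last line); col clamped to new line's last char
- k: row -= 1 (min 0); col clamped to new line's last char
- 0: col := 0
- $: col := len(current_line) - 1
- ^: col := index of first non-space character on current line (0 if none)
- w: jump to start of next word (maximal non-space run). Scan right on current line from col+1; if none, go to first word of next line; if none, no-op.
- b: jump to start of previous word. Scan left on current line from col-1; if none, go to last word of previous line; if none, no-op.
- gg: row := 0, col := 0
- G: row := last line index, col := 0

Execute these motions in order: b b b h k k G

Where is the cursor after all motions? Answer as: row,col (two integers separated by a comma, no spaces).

Answer: 3,0

Derivation:
After 1 (b): row=0 col=0 char='s'
After 2 (b): row=0 col=0 char='s'
After 3 (b): row=0 col=0 char='s'
After 4 (h): row=0 col=0 char='s'
After 5 (k): row=0 col=0 char='s'
After 6 (k): row=0 col=0 char='s'
After 7 (G): row=3 col=0 char='c'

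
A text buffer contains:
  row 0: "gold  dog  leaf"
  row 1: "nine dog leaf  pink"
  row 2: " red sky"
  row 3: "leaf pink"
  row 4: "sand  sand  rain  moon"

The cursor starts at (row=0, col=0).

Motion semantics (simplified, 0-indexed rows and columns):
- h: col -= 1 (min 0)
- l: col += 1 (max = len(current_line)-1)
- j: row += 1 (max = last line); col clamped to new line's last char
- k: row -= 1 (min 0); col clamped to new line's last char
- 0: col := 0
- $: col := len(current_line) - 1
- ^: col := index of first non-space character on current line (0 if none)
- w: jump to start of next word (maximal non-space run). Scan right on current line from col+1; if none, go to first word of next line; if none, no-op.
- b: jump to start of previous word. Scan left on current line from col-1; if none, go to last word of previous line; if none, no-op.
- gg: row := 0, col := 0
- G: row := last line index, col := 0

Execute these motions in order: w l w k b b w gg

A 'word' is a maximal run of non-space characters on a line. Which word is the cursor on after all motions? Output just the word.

Answer: gold

Derivation:
After 1 (w): row=0 col=6 char='d'
After 2 (l): row=0 col=7 char='o'
After 3 (w): row=0 col=11 char='l'
After 4 (k): row=0 col=11 char='l'
After 5 (b): row=0 col=6 char='d'
After 6 (b): row=0 col=0 char='g'
After 7 (w): row=0 col=6 char='d'
After 8 (gg): row=0 col=0 char='g'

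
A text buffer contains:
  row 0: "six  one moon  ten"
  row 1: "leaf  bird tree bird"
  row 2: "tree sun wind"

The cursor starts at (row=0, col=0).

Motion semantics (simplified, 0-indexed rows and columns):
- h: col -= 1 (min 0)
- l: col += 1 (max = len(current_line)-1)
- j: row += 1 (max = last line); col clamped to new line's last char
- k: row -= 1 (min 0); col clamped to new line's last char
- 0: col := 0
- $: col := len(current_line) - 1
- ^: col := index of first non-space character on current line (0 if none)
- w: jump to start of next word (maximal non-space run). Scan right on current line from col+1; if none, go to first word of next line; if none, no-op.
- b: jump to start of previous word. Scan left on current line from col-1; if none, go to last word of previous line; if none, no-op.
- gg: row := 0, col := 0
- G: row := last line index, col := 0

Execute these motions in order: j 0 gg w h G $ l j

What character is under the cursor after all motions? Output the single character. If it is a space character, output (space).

After 1 (j): row=1 col=0 char='l'
After 2 (0): row=1 col=0 char='l'
After 3 (gg): row=0 col=0 char='s'
After 4 (w): row=0 col=5 char='o'
After 5 (h): row=0 col=4 char='_'
After 6 (G): row=2 col=0 char='t'
After 7 ($): row=2 col=12 char='d'
After 8 (l): row=2 col=12 char='d'
After 9 (j): row=2 col=12 char='d'

Answer: d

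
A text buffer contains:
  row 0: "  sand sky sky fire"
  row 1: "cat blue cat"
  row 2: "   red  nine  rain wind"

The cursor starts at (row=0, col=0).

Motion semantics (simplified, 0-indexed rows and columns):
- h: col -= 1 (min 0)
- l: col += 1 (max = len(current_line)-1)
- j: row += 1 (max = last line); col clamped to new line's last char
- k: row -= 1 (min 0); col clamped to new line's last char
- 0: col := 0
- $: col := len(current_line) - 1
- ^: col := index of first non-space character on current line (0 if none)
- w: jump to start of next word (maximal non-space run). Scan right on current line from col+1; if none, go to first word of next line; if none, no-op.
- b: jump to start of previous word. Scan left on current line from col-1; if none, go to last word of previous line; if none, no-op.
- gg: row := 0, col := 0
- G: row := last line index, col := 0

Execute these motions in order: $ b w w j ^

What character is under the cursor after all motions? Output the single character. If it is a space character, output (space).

Answer: r

Derivation:
After 1 ($): row=0 col=18 char='e'
After 2 (b): row=0 col=15 char='f'
After 3 (w): row=1 col=0 char='c'
After 4 (w): row=1 col=4 char='b'
After 5 (j): row=2 col=4 char='e'
After 6 (^): row=2 col=3 char='r'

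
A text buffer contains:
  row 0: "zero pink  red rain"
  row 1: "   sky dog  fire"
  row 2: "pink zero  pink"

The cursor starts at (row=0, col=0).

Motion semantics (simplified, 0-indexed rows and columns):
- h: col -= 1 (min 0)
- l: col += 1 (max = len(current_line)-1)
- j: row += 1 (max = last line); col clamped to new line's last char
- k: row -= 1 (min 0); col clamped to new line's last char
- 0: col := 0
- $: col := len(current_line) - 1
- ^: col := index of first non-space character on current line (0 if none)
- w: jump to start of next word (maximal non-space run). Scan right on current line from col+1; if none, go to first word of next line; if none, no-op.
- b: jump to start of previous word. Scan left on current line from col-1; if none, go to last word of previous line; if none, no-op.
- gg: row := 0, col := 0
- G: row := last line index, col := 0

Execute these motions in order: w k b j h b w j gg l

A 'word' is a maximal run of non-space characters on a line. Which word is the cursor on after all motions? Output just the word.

After 1 (w): row=0 col=5 char='p'
After 2 (k): row=0 col=5 char='p'
After 3 (b): row=0 col=0 char='z'
After 4 (j): row=1 col=0 char='_'
After 5 (h): row=1 col=0 char='_'
After 6 (b): row=0 col=15 char='r'
After 7 (w): row=1 col=3 char='s'
After 8 (j): row=2 col=3 char='k'
After 9 (gg): row=0 col=0 char='z'
After 10 (l): row=0 col=1 char='e'

Answer: zero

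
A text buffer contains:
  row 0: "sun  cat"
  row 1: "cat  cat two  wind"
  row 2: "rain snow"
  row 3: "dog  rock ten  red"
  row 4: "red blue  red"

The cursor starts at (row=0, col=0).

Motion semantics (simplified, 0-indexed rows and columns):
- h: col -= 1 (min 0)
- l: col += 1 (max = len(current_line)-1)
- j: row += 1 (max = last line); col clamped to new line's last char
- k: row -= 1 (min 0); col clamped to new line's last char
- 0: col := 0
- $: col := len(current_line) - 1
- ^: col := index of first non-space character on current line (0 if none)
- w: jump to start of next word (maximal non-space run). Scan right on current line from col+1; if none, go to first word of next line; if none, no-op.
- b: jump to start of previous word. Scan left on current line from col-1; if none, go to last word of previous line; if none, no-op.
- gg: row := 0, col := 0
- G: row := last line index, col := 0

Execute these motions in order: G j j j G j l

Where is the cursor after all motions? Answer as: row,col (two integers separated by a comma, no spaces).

Answer: 4,1

Derivation:
After 1 (G): row=4 col=0 char='r'
After 2 (j): row=4 col=0 char='r'
After 3 (j): row=4 col=0 char='r'
After 4 (j): row=4 col=0 char='r'
After 5 (G): row=4 col=0 char='r'
After 6 (j): row=4 col=0 char='r'
After 7 (l): row=4 col=1 char='e'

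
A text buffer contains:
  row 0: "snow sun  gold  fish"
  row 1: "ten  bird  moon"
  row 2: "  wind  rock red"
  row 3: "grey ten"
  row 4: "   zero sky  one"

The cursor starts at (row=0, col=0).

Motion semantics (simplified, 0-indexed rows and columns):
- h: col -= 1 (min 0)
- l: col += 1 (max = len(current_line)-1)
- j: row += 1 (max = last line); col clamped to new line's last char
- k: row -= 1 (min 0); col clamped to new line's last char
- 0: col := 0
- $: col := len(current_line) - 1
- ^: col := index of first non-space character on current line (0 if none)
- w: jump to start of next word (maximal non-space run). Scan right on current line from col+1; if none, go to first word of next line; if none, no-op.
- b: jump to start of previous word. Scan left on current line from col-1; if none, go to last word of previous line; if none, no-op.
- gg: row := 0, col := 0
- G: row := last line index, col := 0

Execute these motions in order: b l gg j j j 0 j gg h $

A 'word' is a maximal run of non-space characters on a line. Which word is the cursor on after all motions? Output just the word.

After 1 (b): row=0 col=0 char='s'
After 2 (l): row=0 col=1 char='n'
After 3 (gg): row=0 col=0 char='s'
After 4 (j): row=1 col=0 char='t'
After 5 (j): row=2 col=0 char='_'
After 6 (j): row=3 col=0 char='g'
After 7 (0): row=3 col=0 char='g'
After 8 (j): row=4 col=0 char='_'
After 9 (gg): row=0 col=0 char='s'
After 10 (h): row=0 col=0 char='s'
After 11 ($): row=0 col=19 char='h'

Answer: fish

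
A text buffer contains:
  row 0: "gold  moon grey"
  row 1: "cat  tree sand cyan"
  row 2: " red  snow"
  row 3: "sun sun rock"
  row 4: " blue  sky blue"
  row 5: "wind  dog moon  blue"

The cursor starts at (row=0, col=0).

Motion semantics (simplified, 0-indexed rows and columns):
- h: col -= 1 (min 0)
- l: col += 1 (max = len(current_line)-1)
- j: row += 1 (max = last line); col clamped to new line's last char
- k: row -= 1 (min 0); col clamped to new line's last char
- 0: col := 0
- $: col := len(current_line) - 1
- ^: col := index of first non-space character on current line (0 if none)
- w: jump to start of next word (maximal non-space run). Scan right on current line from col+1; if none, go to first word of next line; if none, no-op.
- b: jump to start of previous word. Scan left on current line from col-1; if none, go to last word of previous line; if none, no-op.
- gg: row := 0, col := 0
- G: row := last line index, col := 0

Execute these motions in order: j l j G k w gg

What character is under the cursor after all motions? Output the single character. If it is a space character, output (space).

Answer: g

Derivation:
After 1 (j): row=1 col=0 char='c'
After 2 (l): row=1 col=1 char='a'
After 3 (j): row=2 col=1 char='r'
After 4 (G): row=5 col=0 char='w'
After 5 (k): row=4 col=0 char='_'
After 6 (w): row=4 col=1 char='b'
After 7 (gg): row=0 col=0 char='g'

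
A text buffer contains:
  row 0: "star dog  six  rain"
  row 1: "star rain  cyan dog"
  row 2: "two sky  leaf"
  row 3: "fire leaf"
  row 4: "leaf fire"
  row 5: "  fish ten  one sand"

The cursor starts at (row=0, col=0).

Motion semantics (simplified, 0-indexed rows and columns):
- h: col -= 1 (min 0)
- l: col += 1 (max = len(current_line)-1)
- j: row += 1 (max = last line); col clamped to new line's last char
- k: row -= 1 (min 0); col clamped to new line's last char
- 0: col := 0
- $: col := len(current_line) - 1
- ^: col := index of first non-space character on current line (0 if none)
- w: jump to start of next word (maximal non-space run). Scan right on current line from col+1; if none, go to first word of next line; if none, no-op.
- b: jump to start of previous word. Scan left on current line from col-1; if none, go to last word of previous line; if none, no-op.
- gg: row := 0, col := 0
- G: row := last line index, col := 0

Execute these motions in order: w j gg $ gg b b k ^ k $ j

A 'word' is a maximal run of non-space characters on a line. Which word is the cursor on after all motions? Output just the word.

Answer: dog

Derivation:
After 1 (w): row=0 col=5 char='d'
After 2 (j): row=1 col=5 char='r'
After 3 (gg): row=0 col=0 char='s'
After 4 ($): row=0 col=18 char='n'
After 5 (gg): row=0 col=0 char='s'
After 6 (b): row=0 col=0 char='s'
After 7 (b): row=0 col=0 char='s'
After 8 (k): row=0 col=0 char='s'
After 9 (^): row=0 col=0 char='s'
After 10 (k): row=0 col=0 char='s'
After 11 ($): row=0 col=18 char='n'
After 12 (j): row=1 col=18 char='g'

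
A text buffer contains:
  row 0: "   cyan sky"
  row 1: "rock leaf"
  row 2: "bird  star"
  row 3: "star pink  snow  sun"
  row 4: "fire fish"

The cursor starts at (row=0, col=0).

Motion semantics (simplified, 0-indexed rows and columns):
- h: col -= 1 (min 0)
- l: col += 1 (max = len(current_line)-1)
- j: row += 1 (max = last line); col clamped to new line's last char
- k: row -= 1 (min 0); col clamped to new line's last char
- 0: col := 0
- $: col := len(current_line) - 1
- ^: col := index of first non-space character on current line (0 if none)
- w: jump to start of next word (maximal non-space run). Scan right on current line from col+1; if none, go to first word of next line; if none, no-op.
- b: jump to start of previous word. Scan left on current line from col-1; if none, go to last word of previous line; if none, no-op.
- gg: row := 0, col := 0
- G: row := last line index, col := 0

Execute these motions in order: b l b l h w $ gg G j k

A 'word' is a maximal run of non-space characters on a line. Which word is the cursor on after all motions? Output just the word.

Answer: star

Derivation:
After 1 (b): row=0 col=0 char='_'
After 2 (l): row=0 col=1 char='_'
After 3 (b): row=0 col=1 char='_'
After 4 (l): row=0 col=2 char='_'
After 5 (h): row=0 col=1 char='_'
After 6 (w): row=0 col=3 char='c'
After 7 ($): row=0 col=10 char='y'
After 8 (gg): row=0 col=0 char='_'
After 9 (G): row=4 col=0 char='f'
After 10 (j): row=4 col=0 char='f'
After 11 (k): row=3 col=0 char='s'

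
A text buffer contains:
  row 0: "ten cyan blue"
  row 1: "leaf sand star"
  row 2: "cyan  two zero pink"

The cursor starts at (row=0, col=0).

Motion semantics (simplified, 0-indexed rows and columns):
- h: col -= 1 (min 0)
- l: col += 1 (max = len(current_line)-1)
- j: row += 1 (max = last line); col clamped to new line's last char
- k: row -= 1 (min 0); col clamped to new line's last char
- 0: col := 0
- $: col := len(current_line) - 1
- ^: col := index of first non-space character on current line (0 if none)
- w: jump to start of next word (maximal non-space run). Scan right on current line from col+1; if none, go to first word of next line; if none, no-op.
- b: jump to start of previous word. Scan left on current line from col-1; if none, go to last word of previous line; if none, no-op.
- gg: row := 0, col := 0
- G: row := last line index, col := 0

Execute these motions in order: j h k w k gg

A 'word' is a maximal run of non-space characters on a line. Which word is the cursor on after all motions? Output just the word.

After 1 (j): row=1 col=0 char='l'
After 2 (h): row=1 col=0 char='l'
After 3 (k): row=0 col=0 char='t'
After 4 (w): row=0 col=4 char='c'
After 5 (k): row=0 col=4 char='c'
After 6 (gg): row=0 col=0 char='t'

Answer: ten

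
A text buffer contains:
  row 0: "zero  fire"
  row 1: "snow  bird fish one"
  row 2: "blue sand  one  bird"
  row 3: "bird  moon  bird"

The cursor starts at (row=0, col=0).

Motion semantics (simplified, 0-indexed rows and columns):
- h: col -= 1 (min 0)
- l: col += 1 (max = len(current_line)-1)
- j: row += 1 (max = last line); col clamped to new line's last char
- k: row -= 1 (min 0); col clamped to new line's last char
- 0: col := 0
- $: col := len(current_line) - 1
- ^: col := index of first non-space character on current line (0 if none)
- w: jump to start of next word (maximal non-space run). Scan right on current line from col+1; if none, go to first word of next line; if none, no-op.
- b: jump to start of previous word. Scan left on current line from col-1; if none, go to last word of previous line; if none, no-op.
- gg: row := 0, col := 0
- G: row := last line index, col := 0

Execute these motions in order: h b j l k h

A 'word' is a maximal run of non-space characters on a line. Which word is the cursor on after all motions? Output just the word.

Answer: zero

Derivation:
After 1 (h): row=0 col=0 char='z'
After 2 (b): row=0 col=0 char='z'
After 3 (j): row=1 col=0 char='s'
After 4 (l): row=1 col=1 char='n'
After 5 (k): row=0 col=1 char='e'
After 6 (h): row=0 col=0 char='z'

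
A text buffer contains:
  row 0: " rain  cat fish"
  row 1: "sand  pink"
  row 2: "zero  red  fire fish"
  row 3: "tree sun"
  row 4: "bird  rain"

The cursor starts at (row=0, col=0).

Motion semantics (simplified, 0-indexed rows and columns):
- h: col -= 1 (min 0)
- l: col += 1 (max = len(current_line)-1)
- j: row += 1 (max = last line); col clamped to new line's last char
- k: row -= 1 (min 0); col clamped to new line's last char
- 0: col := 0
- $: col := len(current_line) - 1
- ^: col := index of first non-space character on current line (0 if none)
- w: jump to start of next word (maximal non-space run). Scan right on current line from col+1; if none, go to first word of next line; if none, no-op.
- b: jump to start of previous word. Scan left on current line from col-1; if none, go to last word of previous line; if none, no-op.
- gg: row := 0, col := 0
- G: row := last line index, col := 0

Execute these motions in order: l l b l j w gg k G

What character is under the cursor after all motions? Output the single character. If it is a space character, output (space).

After 1 (l): row=0 col=1 char='r'
After 2 (l): row=0 col=2 char='a'
After 3 (b): row=0 col=1 char='r'
After 4 (l): row=0 col=2 char='a'
After 5 (j): row=1 col=2 char='n'
After 6 (w): row=1 col=6 char='p'
After 7 (gg): row=0 col=0 char='_'
After 8 (k): row=0 col=0 char='_'
After 9 (G): row=4 col=0 char='b'

Answer: b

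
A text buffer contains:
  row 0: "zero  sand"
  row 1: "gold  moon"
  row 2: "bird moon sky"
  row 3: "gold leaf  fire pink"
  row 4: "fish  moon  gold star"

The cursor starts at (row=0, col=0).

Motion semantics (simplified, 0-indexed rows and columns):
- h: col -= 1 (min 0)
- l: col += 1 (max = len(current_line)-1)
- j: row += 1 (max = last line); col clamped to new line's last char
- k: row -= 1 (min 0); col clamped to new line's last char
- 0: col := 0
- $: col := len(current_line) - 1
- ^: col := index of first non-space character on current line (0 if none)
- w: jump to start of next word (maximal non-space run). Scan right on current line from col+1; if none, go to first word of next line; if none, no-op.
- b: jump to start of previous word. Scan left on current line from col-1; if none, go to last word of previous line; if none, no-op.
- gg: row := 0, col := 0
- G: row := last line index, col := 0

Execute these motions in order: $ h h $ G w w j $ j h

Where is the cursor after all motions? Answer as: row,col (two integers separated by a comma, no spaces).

Answer: 4,19

Derivation:
After 1 ($): row=0 col=9 char='d'
After 2 (h): row=0 col=8 char='n'
After 3 (h): row=0 col=7 char='a'
After 4 ($): row=0 col=9 char='d'
After 5 (G): row=4 col=0 char='f'
After 6 (w): row=4 col=6 char='m'
After 7 (w): row=4 col=12 char='g'
After 8 (j): row=4 col=12 char='g'
After 9 ($): row=4 col=20 char='r'
After 10 (j): row=4 col=20 char='r'
After 11 (h): row=4 col=19 char='a'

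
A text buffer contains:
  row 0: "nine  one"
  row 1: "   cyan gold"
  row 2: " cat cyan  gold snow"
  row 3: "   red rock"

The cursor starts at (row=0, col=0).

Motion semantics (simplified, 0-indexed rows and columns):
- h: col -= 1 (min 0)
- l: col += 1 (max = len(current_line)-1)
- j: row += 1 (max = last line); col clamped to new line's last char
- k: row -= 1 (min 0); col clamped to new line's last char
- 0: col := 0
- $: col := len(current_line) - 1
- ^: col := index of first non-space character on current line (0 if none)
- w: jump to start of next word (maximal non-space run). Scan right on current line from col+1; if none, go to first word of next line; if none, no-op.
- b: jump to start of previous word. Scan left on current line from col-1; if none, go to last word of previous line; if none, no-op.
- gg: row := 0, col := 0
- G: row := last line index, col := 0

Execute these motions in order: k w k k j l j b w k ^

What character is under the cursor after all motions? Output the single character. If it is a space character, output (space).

Answer: c

Derivation:
After 1 (k): row=0 col=0 char='n'
After 2 (w): row=0 col=6 char='o'
After 3 (k): row=0 col=6 char='o'
After 4 (k): row=0 col=6 char='o'
After 5 (j): row=1 col=6 char='n'
After 6 (l): row=1 col=7 char='_'
After 7 (j): row=2 col=7 char='a'
After 8 (b): row=2 col=5 char='c'
After 9 (w): row=2 col=11 char='g'
After 10 (k): row=1 col=11 char='d'
After 11 (^): row=1 col=3 char='c'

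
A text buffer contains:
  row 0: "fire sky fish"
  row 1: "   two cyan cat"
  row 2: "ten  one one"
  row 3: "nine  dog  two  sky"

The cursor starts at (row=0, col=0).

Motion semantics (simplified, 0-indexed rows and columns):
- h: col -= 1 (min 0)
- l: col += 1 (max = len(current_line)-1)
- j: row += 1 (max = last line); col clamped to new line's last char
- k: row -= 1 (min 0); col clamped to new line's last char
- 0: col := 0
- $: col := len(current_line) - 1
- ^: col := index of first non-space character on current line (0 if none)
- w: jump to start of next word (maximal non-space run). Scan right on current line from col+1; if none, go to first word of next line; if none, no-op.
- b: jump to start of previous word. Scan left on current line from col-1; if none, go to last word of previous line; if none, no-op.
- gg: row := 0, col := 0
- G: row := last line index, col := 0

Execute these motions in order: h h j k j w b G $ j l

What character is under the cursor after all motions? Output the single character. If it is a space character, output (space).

Answer: y

Derivation:
After 1 (h): row=0 col=0 char='f'
After 2 (h): row=0 col=0 char='f'
After 3 (j): row=1 col=0 char='_'
After 4 (k): row=0 col=0 char='f'
After 5 (j): row=1 col=0 char='_'
After 6 (w): row=1 col=3 char='t'
After 7 (b): row=0 col=9 char='f'
After 8 (G): row=3 col=0 char='n'
After 9 ($): row=3 col=18 char='y'
After 10 (j): row=3 col=18 char='y'
After 11 (l): row=3 col=18 char='y'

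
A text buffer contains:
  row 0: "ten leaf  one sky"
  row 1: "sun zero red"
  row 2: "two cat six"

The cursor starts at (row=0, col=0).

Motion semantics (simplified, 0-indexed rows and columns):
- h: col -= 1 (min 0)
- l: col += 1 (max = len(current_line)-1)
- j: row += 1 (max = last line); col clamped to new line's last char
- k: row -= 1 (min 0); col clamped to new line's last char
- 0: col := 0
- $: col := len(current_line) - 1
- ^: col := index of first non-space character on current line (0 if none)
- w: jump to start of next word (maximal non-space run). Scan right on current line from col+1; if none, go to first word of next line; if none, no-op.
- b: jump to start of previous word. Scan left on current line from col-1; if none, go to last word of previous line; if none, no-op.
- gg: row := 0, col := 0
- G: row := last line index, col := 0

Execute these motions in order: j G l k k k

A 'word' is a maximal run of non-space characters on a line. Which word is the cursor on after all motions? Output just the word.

Answer: ten

Derivation:
After 1 (j): row=1 col=0 char='s'
After 2 (G): row=2 col=0 char='t'
After 3 (l): row=2 col=1 char='w'
After 4 (k): row=1 col=1 char='u'
After 5 (k): row=0 col=1 char='e'
After 6 (k): row=0 col=1 char='e'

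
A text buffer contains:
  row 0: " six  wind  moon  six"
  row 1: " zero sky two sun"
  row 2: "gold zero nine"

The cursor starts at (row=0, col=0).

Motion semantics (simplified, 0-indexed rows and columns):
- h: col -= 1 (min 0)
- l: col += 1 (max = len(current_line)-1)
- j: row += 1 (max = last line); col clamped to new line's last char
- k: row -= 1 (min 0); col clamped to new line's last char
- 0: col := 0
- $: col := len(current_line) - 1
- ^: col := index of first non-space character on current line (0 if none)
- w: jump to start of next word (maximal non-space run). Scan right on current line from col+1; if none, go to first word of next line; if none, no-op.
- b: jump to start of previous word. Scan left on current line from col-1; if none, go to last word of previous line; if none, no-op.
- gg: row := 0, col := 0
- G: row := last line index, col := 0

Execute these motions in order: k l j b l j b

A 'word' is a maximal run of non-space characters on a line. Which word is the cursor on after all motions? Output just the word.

After 1 (k): row=0 col=0 char='_'
After 2 (l): row=0 col=1 char='s'
After 3 (j): row=1 col=1 char='z'
After 4 (b): row=0 col=18 char='s'
After 5 (l): row=0 col=19 char='i'
After 6 (j): row=1 col=16 char='n'
After 7 (b): row=1 col=14 char='s'

Answer: sun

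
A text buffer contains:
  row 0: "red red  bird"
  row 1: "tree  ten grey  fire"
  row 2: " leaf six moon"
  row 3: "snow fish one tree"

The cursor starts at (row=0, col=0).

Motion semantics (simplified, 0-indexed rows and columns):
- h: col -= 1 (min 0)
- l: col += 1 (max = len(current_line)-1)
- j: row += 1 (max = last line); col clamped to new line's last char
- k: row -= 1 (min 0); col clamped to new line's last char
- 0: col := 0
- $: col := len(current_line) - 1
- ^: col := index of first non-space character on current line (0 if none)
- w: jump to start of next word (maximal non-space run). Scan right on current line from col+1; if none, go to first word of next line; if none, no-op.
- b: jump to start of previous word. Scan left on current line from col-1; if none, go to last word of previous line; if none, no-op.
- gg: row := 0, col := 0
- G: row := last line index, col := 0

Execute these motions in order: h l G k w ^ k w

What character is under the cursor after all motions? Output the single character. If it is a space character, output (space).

After 1 (h): row=0 col=0 char='r'
After 2 (l): row=0 col=1 char='e'
After 3 (G): row=3 col=0 char='s'
After 4 (k): row=2 col=0 char='_'
After 5 (w): row=2 col=1 char='l'
After 6 (^): row=2 col=1 char='l'
After 7 (k): row=1 col=1 char='r'
After 8 (w): row=1 col=6 char='t'

Answer: t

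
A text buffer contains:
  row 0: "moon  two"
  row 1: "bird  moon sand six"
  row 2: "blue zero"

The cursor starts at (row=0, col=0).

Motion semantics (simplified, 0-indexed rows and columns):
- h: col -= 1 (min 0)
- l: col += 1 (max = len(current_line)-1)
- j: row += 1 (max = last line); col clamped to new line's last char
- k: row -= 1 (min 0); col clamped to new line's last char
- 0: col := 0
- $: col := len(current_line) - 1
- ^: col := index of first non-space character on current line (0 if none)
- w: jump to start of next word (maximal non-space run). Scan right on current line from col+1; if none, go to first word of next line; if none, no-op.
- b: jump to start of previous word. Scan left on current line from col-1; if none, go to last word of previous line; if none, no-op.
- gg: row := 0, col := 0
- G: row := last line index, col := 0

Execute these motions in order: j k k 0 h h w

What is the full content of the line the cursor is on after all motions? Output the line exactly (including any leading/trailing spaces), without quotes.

Answer: moon  two

Derivation:
After 1 (j): row=1 col=0 char='b'
After 2 (k): row=0 col=0 char='m'
After 3 (k): row=0 col=0 char='m'
After 4 (0): row=0 col=0 char='m'
After 5 (h): row=0 col=0 char='m'
After 6 (h): row=0 col=0 char='m'
After 7 (w): row=0 col=6 char='t'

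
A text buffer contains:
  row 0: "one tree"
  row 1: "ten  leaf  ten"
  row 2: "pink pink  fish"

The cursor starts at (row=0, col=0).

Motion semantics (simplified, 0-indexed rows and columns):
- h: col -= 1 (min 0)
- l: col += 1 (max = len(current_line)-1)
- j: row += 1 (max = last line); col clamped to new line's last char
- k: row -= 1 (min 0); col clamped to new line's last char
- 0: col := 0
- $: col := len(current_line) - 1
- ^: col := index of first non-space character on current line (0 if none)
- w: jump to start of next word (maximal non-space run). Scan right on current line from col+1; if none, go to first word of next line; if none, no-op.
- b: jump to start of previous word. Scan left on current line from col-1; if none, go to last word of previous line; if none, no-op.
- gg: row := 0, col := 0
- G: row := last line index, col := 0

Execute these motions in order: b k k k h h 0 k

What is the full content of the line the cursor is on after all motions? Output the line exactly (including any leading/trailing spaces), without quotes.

After 1 (b): row=0 col=0 char='o'
After 2 (k): row=0 col=0 char='o'
After 3 (k): row=0 col=0 char='o'
After 4 (k): row=0 col=0 char='o'
After 5 (h): row=0 col=0 char='o'
After 6 (h): row=0 col=0 char='o'
After 7 (0): row=0 col=0 char='o'
After 8 (k): row=0 col=0 char='o'

Answer: one tree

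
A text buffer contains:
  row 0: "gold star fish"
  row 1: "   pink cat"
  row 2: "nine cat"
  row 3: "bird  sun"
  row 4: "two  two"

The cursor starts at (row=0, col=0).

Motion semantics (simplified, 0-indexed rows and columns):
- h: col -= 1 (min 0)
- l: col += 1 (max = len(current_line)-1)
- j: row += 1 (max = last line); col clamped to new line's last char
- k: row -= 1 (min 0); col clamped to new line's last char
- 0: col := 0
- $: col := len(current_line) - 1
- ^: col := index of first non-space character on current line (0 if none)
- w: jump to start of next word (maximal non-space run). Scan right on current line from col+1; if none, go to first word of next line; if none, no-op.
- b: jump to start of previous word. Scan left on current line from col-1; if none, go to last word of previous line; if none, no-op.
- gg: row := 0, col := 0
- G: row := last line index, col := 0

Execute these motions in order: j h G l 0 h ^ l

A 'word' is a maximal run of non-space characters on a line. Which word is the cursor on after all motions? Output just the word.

Answer: two

Derivation:
After 1 (j): row=1 col=0 char='_'
After 2 (h): row=1 col=0 char='_'
After 3 (G): row=4 col=0 char='t'
After 4 (l): row=4 col=1 char='w'
After 5 (0): row=4 col=0 char='t'
After 6 (h): row=4 col=0 char='t'
After 7 (^): row=4 col=0 char='t'
After 8 (l): row=4 col=1 char='w'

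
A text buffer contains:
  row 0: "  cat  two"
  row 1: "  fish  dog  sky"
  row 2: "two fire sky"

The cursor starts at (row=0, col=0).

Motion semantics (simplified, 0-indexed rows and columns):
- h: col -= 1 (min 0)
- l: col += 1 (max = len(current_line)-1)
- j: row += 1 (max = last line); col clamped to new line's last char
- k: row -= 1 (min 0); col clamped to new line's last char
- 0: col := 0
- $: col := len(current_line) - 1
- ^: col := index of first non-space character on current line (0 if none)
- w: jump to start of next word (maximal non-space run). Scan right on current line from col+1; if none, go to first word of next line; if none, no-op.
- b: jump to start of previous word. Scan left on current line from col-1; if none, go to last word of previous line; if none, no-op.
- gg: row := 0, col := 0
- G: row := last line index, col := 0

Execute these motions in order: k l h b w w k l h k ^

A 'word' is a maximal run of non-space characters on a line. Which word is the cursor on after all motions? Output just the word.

Answer: cat

Derivation:
After 1 (k): row=0 col=0 char='_'
After 2 (l): row=0 col=1 char='_'
After 3 (h): row=0 col=0 char='_'
After 4 (b): row=0 col=0 char='_'
After 5 (w): row=0 col=2 char='c'
After 6 (w): row=0 col=7 char='t'
After 7 (k): row=0 col=7 char='t'
After 8 (l): row=0 col=8 char='w'
After 9 (h): row=0 col=7 char='t'
After 10 (k): row=0 col=7 char='t'
After 11 (^): row=0 col=2 char='c'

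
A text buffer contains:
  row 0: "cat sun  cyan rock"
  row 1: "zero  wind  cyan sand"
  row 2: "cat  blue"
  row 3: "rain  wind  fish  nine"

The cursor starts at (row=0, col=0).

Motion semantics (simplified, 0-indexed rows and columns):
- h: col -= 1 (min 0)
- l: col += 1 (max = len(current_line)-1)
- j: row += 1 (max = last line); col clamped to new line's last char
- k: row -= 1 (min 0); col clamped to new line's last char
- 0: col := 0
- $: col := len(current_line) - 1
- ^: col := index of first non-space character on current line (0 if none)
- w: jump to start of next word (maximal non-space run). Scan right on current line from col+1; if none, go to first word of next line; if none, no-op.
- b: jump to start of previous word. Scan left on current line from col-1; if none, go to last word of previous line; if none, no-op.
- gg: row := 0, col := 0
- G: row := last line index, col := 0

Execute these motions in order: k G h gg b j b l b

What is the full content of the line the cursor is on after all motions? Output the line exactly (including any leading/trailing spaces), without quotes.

Answer: cat sun  cyan rock

Derivation:
After 1 (k): row=0 col=0 char='c'
After 2 (G): row=3 col=0 char='r'
After 3 (h): row=3 col=0 char='r'
After 4 (gg): row=0 col=0 char='c'
After 5 (b): row=0 col=0 char='c'
After 6 (j): row=1 col=0 char='z'
After 7 (b): row=0 col=14 char='r'
After 8 (l): row=0 col=15 char='o'
After 9 (b): row=0 col=14 char='r'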